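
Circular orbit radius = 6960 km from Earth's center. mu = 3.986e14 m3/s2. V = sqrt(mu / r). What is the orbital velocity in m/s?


V = sqrt(3.986e14 / 6960000) = 7568 m/s

7568 m/s


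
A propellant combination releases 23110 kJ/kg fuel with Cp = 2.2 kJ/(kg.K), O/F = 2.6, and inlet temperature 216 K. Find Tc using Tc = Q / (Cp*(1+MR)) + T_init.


Tc = 23110 / (2.2 * (1 + 2.6)) + 216 = 3134 K

3134 K


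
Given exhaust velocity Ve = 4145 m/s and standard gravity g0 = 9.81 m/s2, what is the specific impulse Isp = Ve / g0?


Isp = Ve / g0 = 4145 / 9.81 = 422.5 s

422.5 s


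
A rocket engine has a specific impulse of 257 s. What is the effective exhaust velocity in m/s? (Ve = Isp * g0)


Ve = Isp * g0 = 257 * 9.81 = 2521.2 m/s

2521.2 m/s


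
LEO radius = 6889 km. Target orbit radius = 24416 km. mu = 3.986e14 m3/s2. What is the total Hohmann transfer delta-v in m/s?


V1 = sqrt(mu/r1) = 7606.6 m/s
dV1 = V1*(sqrt(2*r2/(r1+r2)) - 1) = 1893.67 m/s
V2 = sqrt(mu/r2) = 4040.47 m/s
dV2 = V2*(1 - sqrt(2*r1/(r1+r2))) = 1359.95 m/s
Total dV = 3254 m/s

3254 m/s


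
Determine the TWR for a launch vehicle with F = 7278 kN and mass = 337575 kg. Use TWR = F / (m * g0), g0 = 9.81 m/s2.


TWR = 7278000 / (337575 * 9.81) = 2.2

2.2


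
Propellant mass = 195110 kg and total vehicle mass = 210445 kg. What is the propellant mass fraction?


PMF = 195110 / 210445 = 0.927

0.927


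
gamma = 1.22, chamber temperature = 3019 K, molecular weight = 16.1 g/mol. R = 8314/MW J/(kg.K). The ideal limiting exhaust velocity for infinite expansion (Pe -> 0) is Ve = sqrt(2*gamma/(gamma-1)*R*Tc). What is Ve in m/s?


R = 8314 / 16.1 = 516.4 J/(kg.K)
Ve = sqrt(2 * 1.22 / (1.22 - 1) * 516.4 * 3019) = 4158 m/s

4158 m/s


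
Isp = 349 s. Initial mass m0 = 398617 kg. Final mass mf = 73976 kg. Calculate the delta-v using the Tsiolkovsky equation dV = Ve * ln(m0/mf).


Ve = 349 * 9.81 = 3423.69 m/s
dV = 3423.69 * ln(398617/73976) = 5766 m/s

5766 m/s


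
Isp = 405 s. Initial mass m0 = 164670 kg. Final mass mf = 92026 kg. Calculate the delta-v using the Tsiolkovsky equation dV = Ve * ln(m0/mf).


Ve = 405 * 9.81 = 3973.05 m/s
dV = 3973.05 * ln(164670/92026) = 2312 m/s

2312 m/s


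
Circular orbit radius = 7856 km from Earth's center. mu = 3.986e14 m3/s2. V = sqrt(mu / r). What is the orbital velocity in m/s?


V = sqrt(3.986e14 / 7856000) = 7123 m/s

7123 m/s


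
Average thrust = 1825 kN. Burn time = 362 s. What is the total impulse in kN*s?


It = 1825 * 362 = 660650 kN*s

660650 kN*s


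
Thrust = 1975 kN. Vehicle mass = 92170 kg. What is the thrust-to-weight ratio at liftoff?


TWR = 1975000 / (92170 * 9.81) = 2.18

2.18


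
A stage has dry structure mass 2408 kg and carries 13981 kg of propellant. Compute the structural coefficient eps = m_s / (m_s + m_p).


eps = 2408 / (2408 + 13981) = 0.1469

0.1469


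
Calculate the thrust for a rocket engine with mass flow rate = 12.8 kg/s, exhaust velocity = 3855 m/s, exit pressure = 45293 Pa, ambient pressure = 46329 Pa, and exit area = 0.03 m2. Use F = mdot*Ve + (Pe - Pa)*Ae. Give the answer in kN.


F = 12.8 * 3855 + (45293 - 46329) * 0.03 = 49313.0 N = 49.3 kN

49.3 kN


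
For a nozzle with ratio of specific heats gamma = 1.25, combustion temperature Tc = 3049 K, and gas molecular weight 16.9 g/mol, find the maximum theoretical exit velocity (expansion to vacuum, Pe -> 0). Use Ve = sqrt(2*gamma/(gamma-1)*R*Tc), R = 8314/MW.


R = 8314 / 16.9 = 491.95 J/(kg.K)
Ve = sqrt(2 * 1.25 / (1.25 - 1) * 491.95 * 3049) = 3873 m/s

3873 m/s


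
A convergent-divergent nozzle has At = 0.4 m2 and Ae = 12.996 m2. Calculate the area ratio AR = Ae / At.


AR = 12.996 / 0.4 = 32.5

32.5


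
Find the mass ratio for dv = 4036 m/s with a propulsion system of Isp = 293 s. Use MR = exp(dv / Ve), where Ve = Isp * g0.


Ve = 293 * 9.81 = 2874.33 m/s
MR = exp(4036 / 2874.33) = 4.072

4.072


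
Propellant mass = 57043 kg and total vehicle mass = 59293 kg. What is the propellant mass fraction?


PMF = 57043 / 59293 = 0.962

0.962


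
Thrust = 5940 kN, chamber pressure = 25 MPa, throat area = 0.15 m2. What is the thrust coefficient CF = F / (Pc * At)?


CF = 5940000 / (25e6 * 0.15) = 1.58

1.58


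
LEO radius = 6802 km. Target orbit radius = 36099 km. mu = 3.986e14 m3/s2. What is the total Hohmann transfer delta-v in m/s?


V1 = sqrt(mu/r1) = 7655.09 m/s
dV1 = V1*(sqrt(2*r2/(r1+r2)) - 1) = 2275.59 m/s
V2 = sqrt(mu/r2) = 3322.93 m/s
dV2 = V2*(1 - sqrt(2*r1/(r1+r2))) = 1451.73 m/s
Total dV = 3727 m/s

3727 m/s


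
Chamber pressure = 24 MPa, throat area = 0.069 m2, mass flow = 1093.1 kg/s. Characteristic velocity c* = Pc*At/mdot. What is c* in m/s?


c* = 24e6 * 0.069 / 1093.1 = 1515 m/s

1515 m/s


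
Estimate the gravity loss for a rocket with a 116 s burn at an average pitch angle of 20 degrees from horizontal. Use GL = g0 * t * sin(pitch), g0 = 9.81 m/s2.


GL = 9.81 * 116 * sin(20 deg) = 389 m/s

389 m/s


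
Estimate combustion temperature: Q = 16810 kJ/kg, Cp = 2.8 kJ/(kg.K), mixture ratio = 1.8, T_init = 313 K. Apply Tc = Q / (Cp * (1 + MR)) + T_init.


Tc = 16810 / (2.8 * (1 + 1.8)) + 313 = 2457 K

2457 K


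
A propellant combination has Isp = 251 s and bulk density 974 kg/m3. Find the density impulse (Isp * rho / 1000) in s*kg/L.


rho*Isp = 251 * 974 / 1000 = 244 s*kg/L

244 s*kg/L


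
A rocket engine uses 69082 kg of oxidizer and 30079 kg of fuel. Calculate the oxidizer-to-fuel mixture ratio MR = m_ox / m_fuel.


MR = 69082 / 30079 = 2.3

2.3


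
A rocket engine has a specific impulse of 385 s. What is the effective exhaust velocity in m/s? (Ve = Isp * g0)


Ve = Isp * g0 = 385 * 9.81 = 3776.9 m/s

3776.9 m/s


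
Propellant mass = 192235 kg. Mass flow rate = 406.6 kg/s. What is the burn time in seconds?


tb = 192235 / 406.6 = 472.8 s

472.8 s


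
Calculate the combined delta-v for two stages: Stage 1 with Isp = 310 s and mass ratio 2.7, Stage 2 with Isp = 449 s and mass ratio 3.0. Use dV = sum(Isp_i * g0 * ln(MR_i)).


dV1 = 310 * 9.81 * ln(2.7) = 3020.6 m/s
dV2 = 449 * 9.81 * ln(3.0) = 4839.0 m/s
Total dV = 3020.6 + 4839.0 = 7859.6 m/s ~ 7860 m/s

7860 m/s


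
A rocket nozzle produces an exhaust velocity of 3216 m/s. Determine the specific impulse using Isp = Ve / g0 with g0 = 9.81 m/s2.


Isp = Ve / g0 = 3216 / 9.81 = 327.8 s

327.8 s


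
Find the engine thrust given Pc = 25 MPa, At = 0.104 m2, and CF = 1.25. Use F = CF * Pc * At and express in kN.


F = 1.25 * 25e6 * 0.104 = 3.2500e+06 N = 3250.0 kN

3250.0 kN


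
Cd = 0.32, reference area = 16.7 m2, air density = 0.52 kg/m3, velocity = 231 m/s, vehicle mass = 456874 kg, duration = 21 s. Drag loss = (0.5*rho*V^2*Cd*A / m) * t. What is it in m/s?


D = 0.5 * 0.52 * 231^2 * 0.32 * 16.7 = 74141.91 N
a = 74141.91 / 456874 = 0.1623 m/s2
dV = 0.1623 * 21 = 3.4 m/s

3.4 m/s


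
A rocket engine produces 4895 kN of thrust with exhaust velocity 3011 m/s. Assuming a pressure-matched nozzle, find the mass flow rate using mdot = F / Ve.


mdot = F / Ve = 4895000 / 3011 = 1625.7 kg/s

1625.7 kg/s


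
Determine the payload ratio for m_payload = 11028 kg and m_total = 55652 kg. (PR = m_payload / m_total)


PR = 11028 / 55652 = 0.1982

0.1982


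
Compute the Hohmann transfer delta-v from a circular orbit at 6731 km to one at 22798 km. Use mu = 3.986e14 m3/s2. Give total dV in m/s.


V1 = sqrt(mu/r1) = 7695.36 m/s
dV1 = V1*(sqrt(2*r2/(r1+r2)) - 1) = 1867.06 m/s
V2 = sqrt(mu/r2) = 4181.39 m/s
dV2 = V2*(1 - sqrt(2*r1/(r1+r2))) = 1358.13 m/s
Total dV = 3225 m/s

3225 m/s


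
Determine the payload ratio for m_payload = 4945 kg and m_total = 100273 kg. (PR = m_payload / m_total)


PR = 4945 / 100273 = 0.0493

0.0493


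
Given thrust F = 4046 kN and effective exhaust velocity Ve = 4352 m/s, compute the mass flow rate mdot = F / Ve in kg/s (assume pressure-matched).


mdot = F / Ve = 4046000 / 4352 = 929.7 kg/s

929.7 kg/s


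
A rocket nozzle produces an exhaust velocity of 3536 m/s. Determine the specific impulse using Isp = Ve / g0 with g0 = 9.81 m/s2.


Isp = Ve / g0 = 3536 / 9.81 = 360.4 s

360.4 s


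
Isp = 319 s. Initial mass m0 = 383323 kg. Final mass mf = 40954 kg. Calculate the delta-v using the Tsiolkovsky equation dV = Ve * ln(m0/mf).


Ve = 319 * 9.81 = 3129.39 m/s
dV = 3129.39 * ln(383323/40954) = 6999 m/s

6999 m/s


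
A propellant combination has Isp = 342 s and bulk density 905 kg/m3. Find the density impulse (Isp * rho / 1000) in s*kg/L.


rho*Isp = 342 * 905 / 1000 = 310 s*kg/L

310 s*kg/L


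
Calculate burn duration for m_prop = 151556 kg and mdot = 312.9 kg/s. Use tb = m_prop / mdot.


tb = 151556 / 312.9 = 484.4 s

484.4 s


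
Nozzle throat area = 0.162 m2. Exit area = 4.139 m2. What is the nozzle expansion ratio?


AR = 4.139 / 0.162 = 25.5

25.5


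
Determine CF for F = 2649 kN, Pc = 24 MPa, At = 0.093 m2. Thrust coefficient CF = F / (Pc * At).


CF = 2649000 / (24e6 * 0.093) = 1.19

1.19


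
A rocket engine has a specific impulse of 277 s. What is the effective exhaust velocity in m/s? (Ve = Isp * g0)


Ve = Isp * g0 = 277 * 9.81 = 2717.4 m/s

2717.4 m/s


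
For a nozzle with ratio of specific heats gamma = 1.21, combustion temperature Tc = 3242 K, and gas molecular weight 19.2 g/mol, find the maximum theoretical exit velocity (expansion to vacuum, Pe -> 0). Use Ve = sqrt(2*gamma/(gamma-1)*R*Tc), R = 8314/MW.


R = 8314 / 19.2 = 433.02 J/(kg.K)
Ve = sqrt(2 * 1.21 / (1.21 - 1) * 433.02 * 3242) = 4022 m/s

4022 m/s


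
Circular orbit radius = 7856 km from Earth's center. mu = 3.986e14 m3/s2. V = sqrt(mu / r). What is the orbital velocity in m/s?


V = sqrt(3.986e14 / 7856000) = 7123 m/s

7123 m/s


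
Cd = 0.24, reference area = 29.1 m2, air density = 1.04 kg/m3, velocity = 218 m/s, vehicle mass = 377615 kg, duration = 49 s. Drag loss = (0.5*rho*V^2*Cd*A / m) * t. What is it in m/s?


D = 0.5 * 1.04 * 218^2 * 0.24 * 29.1 = 172591.96 N
a = 172591.96 / 377615 = 0.4571 m/s2
dV = 0.4571 * 49 = 22.4 m/s

22.4 m/s


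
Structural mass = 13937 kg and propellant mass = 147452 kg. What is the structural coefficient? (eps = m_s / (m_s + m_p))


eps = 13937 / (13937 + 147452) = 0.0864

0.0864


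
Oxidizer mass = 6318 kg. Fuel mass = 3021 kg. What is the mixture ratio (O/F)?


MR = 6318 / 3021 = 2.09

2.09


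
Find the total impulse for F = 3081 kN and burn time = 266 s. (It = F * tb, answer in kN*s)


It = 3081 * 266 = 819546 kN*s

819546 kN*s


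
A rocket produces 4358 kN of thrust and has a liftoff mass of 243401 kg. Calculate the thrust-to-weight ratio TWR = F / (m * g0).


TWR = 4358000 / (243401 * 9.81) = 1.83

1.83


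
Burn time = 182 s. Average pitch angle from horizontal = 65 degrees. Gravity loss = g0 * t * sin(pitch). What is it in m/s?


GL = 9.81 * 182 * sin(65 deg) = 1618 m/s

1618 m/s


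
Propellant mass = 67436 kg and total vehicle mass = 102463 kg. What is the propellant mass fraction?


PMF = 67436 / 102463 = 0.658

0.658


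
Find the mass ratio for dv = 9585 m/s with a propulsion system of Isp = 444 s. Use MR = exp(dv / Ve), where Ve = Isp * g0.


Ve = 444 * 9.81 = 4355.64 m/s
MR = exp(9585 / 4355.64) = 9.03

9.03


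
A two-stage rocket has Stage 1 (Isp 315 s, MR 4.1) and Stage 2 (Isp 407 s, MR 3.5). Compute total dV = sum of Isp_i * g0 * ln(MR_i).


dV1 = 315 * 9.81 * ln(4.1) = 4360.2 m/s
dV2 = 407 * 9.81 * ln(3.5) = 5001.9 m/s
Total dV = 4360.2 + 5001.9 = 9362.1 m/s ~ 9362 m/s

9362 m/s


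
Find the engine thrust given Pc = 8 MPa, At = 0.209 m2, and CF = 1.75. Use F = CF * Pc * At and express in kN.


F = 1.75 * 8e6 * 0.209 = 2.9260e+06 N = 2926.0 kN

2926.0 kN


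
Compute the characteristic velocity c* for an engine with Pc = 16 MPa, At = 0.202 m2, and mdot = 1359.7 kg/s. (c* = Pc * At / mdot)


c* = 16e6 * 0.202 / 1359.7 = 2377 m/s

2377 m/s


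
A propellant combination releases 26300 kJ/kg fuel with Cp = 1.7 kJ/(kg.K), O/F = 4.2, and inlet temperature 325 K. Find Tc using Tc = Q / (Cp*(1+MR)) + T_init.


Tc = 26300 / (1.7 * (1 + 4.2)) + 325 = 3300 K

3300 K


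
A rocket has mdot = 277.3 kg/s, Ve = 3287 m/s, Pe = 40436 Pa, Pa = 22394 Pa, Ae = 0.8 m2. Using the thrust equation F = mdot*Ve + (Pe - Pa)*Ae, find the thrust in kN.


F = 277.3 * 3287 + (40436 - 22394) * 0.8 = 925919.0 N = 925.9 kN

925.9 kN


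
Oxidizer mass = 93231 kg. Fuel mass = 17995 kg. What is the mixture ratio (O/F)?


MR = 93231 / 17995 = 5.18

5.18


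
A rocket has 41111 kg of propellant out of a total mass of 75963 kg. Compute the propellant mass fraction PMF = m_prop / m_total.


PMF = 41111 / 75963 = 0.541

0.541


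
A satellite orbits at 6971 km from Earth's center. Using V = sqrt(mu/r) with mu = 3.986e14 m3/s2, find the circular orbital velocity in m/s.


V = sqrt(3.986e14 / 6971000) = 7562 m/s

7562 m/s


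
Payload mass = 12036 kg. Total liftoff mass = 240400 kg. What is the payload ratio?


PR = 12036 / 240400 = 0.0501

0.0501


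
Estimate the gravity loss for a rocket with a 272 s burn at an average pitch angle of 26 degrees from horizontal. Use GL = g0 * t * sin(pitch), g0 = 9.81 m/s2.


GL = 9.81 * 272 * sin(26 deg) = 1170 m/s

1170 m/s


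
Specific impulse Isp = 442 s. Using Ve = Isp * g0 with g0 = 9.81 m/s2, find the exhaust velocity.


Ve = Isp * g0 = 442 * 9.81 = 4336.0 m/s

4336.0 m/s


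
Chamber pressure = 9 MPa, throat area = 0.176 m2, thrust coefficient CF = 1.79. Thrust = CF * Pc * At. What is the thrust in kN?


F = 1.79 * 9e6 * 0.176 = 2.8354e+06 N = 2835.4 kN

2835.4 kN


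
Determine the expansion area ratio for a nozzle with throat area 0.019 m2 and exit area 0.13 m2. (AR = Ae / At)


AR = 0.13 / 0.019 = 6.8

6.8


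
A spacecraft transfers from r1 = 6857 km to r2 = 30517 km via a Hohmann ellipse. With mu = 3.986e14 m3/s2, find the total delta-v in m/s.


V1 = sqrt(mu/r1) = 7624.33 m/s
dV1 = V1*(sqrt(2*r2/(r1+r2)) - 1) = 2118.9 m/s
V2 = sqrt(mu/r2) = 3614.08 m/s
dV2 = V2*(1 - sqrt(2*r1/(r1+r2))) = 1424.83 m/s
Total dV = 3544 m/s

3544 m/s


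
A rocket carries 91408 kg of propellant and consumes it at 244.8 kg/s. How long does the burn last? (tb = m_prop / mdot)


tb = 91408 / 244.8 = 373.4 s

373.4 s


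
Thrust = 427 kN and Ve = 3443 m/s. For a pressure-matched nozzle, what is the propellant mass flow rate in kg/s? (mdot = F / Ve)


mdot = F / Ve = 427000 / 3443 = 124.0 kg/s

124.0 kg/s


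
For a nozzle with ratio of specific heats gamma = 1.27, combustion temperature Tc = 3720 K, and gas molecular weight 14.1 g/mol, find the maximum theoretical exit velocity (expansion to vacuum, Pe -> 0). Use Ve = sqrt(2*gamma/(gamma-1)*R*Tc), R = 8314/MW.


R = 8314 / 14.1 = 589.65 J/(kg.K)
Ve = sqrt(2 * 1.27 / (1.27 - 1) * 589.65 * 3720) = 4543 m/s

4543 m/s


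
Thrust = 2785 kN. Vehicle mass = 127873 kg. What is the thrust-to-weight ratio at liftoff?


TWR = 2785000 / (127873 * 9.81) = 2.22

2.22


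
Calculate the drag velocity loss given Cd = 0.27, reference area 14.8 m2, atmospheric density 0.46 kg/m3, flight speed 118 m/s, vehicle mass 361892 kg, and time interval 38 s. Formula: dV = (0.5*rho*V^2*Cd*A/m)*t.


D = 0.5 * 0.46 * 118^2 * 0.27 * 14.8 = 12797.27 N
a = 12797.27 / 361892 = 0.0354 m/s2
dV = 0.0354 * 38 = 1.3 m/s

1.3 m/s


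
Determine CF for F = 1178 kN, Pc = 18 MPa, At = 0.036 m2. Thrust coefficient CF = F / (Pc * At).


CF = 1178000 / (18e6 * 0.036) = 1.82

1.82


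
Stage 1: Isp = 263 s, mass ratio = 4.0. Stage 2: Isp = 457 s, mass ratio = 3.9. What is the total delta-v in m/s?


dV1 = 263 * 9.81 * ln(4.0) = 3576.7 m/s
dV2 = 457 * 9.81 * ln(3.9) = 6101.5 m/s
Total dV = 3576.7 + 6101.5 = 9678.2 m/s ~ 9678 m/s

9678 m/s


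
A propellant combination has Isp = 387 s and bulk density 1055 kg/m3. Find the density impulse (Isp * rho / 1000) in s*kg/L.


rho*Isp = 387 * 1055 / 1000 = 408 s*kg/L

408 s*kg/L


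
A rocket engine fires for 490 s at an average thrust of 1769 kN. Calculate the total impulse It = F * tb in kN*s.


It = 1769 * 490 = 866810 kN*s

866810 kN*s


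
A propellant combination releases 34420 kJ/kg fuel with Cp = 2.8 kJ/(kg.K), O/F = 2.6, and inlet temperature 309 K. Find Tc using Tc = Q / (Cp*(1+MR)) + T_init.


Tc = 34420 / (2.8 * (1 + 2.6)) + 309 = 3724 K

3724 K


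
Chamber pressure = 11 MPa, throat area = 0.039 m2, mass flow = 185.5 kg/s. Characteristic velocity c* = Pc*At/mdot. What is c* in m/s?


c* = 11e6 * 0.039 / 185.5 = 2313 m/s

2313 m/s


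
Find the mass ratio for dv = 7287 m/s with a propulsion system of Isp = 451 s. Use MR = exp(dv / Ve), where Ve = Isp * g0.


Ve = 451 * 9.81 = 4424.31 m/s
MR = exp(7287 / 4424.31) = 5.192

5.192


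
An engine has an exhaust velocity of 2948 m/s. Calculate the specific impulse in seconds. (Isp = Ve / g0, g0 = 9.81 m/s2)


Isp = Ve / g0 = 2948 / 9.81 = 300.5 s

300.5 s


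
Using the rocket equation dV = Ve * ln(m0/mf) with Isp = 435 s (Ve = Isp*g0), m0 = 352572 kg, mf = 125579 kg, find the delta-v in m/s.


Ve = 435 * 9.81 = 4267.35 m/s
dV = 4267.35 * ln(352572/125579) = 4405 m/s

4405 m/s


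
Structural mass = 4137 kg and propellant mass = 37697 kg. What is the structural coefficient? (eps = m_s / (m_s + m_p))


eps = 4137 / (4137 + 37697) = 0.0989

0.0989


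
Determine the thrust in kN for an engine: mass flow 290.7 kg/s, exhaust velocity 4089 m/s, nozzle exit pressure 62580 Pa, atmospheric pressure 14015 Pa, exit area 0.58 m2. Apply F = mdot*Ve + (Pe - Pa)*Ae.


F = 290.7 * 4089 + (62580 - 14015) * 0.58 = 1.2168e+06 N = 1216.8 kN

1216.8 kN


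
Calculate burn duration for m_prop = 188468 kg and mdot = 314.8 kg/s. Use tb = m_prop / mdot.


tb = 188468 / 314.8 = 598.7 s

598.7 s


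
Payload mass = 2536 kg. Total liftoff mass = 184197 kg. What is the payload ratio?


PR = 2536 / 184197 = 0.0138

0.0138


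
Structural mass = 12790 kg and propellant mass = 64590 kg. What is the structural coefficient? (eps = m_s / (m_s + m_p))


eps = 12790 / (12790 + 64590) = 0.1653

0.1653


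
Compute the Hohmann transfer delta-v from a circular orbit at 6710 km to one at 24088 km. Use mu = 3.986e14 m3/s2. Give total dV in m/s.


V1 = sqrt(mu/r1) = 7707.39 m/s
dV1 = V1*(sqrt(2*r2/(r1+r2)) - 1) = 1932.26 m/s
V2 = sqrt(mu/r2) = 4067.88 m/s
dV2 = V2*(1 - sqrt(2*r1/(r1+r2))) = 1382.64 m/s
Total dV = 3315 m/s

3315 m/s


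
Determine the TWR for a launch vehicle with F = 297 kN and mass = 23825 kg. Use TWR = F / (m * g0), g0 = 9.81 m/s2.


TWR = 297000 / (23825 * 9.81) = 1.27

1.27


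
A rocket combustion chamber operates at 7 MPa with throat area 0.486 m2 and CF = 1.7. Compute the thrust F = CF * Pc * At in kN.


F = 1.7 * 7e6 * 0.486 = 5.7834e+06 N = 5783.4 kN

5783.4 kN


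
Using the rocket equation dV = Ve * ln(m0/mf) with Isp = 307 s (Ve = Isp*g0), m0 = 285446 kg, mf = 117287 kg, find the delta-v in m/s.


Ve = 307 * 9.81 = 3011.67 m/s
dV = 3011.67 * ln(285446/117287) = 2679 m/s

2679 m/s


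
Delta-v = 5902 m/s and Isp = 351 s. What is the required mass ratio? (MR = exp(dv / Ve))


Ve = 351 * 9.81 = 3443.31 m/s
MR = exp(5902 / 3443.31) = 5.551

5.551


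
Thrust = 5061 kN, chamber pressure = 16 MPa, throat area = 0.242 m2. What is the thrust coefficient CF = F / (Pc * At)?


CF = 5061000 / (16e6 * 0.242) = 1.31

1.31


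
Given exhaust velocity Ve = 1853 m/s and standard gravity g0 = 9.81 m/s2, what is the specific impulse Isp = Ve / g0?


Isp = Ve / g0 = 1853 / 9.81 = 188.9 s

188.9 s


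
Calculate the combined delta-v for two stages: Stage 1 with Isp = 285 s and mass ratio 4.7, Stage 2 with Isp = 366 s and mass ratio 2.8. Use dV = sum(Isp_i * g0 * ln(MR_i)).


dV1 = 285 * 9.81 * ln(4.7) = 4326.8 m/s
dV2 = 366 * 9.81 * ln(2.8) = 3696.8 m/s
Total dV = 4326.8 + 3696.8 = 8023.6 m/s ~ 8024 m/s

8024 m/s


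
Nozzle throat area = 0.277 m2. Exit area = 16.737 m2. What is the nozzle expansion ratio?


AR = 16.737 / 0.277 = 60.4

60.4


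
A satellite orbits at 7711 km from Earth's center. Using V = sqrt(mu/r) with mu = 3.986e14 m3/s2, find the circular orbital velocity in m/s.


V = sqrt(3.986e14 / 7711000) = 7190 m/s

7190 m/s


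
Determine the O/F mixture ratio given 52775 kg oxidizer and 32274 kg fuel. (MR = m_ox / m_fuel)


MR = 52775 / 32274 = 1.64

1.64


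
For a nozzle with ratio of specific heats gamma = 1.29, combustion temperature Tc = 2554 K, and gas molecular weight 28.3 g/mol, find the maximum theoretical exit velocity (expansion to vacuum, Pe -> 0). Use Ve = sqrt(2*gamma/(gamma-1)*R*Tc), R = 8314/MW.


R = 8314 / 28.3 = 293.78 J/(kg.K)
Ve = sqrt(2 * 1.29 / (1.29 - 1) * 293.78 * 2554) = 2584 m/s

2584 m/s


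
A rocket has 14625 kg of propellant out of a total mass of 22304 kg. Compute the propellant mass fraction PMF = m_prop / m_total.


PMF = 14625 / 22304 = 0.656

0.656


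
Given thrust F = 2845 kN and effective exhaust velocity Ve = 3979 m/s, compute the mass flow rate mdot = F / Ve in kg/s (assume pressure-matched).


mdot = F / Ve = 2845000 / 3979 = 715.0 kg/s

715.0 kg/s


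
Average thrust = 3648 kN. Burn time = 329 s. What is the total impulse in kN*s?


It = 3648 * 329 = 1200192 kN*s

1200192 kN*s


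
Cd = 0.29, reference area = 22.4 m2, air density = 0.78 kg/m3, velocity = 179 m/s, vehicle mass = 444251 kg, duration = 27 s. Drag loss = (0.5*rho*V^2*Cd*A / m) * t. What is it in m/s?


D = 0.5 * 0.78 * 179^2 * 0.29 * 22.4 = 81173.95 N
a = 81173.95 / 444251 = 0.1827 m/s2
dV = 0.1827 * 27 = 4.9 m/s

4.9 m/s


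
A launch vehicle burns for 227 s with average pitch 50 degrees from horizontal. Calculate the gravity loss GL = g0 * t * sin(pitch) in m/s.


GL = 9.81 * 227 * sin(50 deg) = 1706 m/s

1706 m/s


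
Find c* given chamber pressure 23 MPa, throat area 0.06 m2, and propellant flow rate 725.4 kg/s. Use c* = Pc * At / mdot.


c* = 23e6 * 0.06 / 725.4 = 1902 m/s

1902 m/s


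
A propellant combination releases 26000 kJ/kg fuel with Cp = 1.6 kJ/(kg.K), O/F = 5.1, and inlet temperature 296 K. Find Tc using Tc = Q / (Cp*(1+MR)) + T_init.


Tc = 26000 / (1.6 * (1 + 5.1)) + 296 = 2960 K

2960 K


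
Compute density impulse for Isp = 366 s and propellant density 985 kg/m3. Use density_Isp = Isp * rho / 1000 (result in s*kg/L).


rho*Isp = 366 * 985 / 1000 = 361 s*kg/L

361 s*kg/L


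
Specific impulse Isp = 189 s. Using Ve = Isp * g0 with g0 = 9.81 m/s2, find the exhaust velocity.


Ve = Isp * g0 = 189 * 9.81 = 1854.1 m/s

1854.1 m/s


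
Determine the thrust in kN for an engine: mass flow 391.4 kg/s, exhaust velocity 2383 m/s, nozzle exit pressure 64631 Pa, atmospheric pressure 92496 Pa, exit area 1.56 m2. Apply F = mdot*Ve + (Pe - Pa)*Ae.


F = 391.4 * 2383 + (64631 - 92496) * 1.56 = 889237.0 N = 889.2 kN

889.2 kN


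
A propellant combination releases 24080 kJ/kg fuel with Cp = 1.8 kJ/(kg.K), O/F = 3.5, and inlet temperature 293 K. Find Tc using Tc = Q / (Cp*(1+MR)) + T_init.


Tc = 24080 / (1.8 * (1 + 3.5)) + 293 = 3266 K

3266 K


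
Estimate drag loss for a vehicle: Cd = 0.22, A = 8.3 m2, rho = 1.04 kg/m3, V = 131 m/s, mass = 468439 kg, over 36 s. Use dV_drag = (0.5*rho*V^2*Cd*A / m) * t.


D = 0.5 * 1.04 * 131^2 * 0.22 * 8.3 = 16294.71 N
a = 16294.71 / 468439 = 0.0348 m/s2
dV = 0.0348 * 36 = 1.3 m/s

1.3 m/s


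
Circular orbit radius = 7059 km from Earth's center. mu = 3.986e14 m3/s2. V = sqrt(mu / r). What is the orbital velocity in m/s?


V = sqrt(3.986e14 / 7059000) = 7514 m/s

7514 m/s


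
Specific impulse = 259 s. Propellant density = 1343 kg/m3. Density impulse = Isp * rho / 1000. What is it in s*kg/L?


rho*Isp = 259 * 1343 / 1000 = 348 s*kg/L

348 s*kg/L


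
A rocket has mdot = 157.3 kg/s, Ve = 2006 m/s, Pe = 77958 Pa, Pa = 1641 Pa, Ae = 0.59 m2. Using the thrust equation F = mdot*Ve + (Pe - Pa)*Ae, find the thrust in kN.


F = 157.3 * 2006 + (77958 - 1641) * 0.59 = 360571.0 N = 360.6 kN

360.6 kN


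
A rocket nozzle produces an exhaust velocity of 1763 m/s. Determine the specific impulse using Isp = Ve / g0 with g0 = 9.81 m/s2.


Isp = Ve / g0 = 1763 / 9.81 = 179.7 s

179.7 s


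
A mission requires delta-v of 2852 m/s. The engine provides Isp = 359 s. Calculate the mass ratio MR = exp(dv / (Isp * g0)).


Ve = 359 * 9.81 = 3521.79 m/s
MR = exp(2852 / 3521.79) = 2.247

2.247


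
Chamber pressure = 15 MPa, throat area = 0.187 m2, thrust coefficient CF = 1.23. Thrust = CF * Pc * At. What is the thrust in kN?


F = 1.23 * 15e6 * 0.187 = 3.4502e+06 N = 3450.2 kN

3450.2 kN


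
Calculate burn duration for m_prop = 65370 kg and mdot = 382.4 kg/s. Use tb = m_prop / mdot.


tb = 65370 / 382.4 = 170.9 s

170.9 s


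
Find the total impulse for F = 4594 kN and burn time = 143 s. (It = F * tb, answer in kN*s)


It = 4594 * 143 = 656942 kN*s

656942 kN*s


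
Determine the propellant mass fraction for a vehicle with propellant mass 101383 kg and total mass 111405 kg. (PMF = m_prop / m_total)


PMF = 101383 / 111405 = 0.91

0.91


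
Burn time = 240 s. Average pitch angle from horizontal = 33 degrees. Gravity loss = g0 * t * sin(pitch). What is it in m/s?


GL = 9.81 * 240 * sin(33 deg) = 1282 m/s

1282 m/s


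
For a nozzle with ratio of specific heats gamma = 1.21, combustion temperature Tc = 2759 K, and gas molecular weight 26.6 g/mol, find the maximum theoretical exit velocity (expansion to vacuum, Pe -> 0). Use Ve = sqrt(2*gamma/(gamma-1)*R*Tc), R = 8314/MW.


R = 8314 / 26.6 = 312.56 J/(kg.K)
Ve = sqrt(2 * 1.21 / (1.21 - 1) * 312.56 * 2759) = 3152 m/s

3152 m/s


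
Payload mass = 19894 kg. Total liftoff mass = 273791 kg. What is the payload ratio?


PR = 19894 / 273791 = 0.0727

0.0727


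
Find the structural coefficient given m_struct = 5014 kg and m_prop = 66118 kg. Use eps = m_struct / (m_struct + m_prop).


eps = 5014 / (5014 + 66118) = 0.0705

0.0705


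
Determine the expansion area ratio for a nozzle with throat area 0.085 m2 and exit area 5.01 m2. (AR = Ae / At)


AR = 5.01 / 0.085 = 58.9

58.9


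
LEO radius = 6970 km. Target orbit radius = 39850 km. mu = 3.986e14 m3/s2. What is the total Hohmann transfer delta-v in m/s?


V1 = sqrt(mu/r1) = 7562.27 m/s
dV1 = V1*(sqrt(2*r2/(r1+r2)) - 1) = 2304.29 m/s
V2 = sqrt(mu/r2) = 3162.67 m/s
dV2 = V2*(1 - sqrt(2*r1/(r1+r2))) = 1436.96 m/s
Total dV = 3741 m/s

3741 m/s


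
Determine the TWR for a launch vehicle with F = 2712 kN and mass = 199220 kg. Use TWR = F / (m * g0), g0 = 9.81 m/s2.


TWR = 2712000 / (199220 * 9.81) = 1.39

1.39


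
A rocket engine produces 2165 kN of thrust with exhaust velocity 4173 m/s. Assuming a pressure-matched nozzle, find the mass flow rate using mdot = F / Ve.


mdot = F / Ve = 2165000 / 4173 = 518.8 kg/s

518.8 kg/s


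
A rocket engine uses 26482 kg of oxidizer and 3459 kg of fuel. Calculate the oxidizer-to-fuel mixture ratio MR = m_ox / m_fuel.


MR = 26482 / 3459 = 7.66

7.66


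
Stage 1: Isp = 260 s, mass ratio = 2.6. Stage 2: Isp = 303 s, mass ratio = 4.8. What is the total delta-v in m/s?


dV1 = 260 * 9.81 * ln(2.6) = 2437.1 m/s
dV2 = 303 * 9.81 * ln(4.8) = 4662.6 m/s
Total dV = 2437.1 + 4662.6 = 7099.7 m/s ~ 7100 m/s

7100 m/s


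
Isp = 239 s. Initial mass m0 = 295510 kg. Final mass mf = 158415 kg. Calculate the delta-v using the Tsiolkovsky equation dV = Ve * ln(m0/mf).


Ve = 239 * 9.81 = 2344.59 m/s
dV = 2344.59 * ln(295510/158415) = 1462 m/s

1462 m/s


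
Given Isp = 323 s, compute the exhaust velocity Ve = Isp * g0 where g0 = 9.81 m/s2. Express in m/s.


Ve = Isp * g0 = 323 * 9.81 = 3168.6 m/s

3168.6 m/s


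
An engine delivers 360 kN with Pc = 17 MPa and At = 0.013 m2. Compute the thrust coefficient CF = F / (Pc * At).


CF = 360000 / (17e6 * 0.013) = 1.63

1.63


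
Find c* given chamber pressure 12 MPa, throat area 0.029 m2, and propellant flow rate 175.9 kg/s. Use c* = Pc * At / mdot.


c* = 12e6 * 0.029 / 175.9 = 1978 m/s

1978 m/s


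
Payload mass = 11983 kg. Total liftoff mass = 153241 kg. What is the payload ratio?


PR = 11983 / 153241 = 0.0782

0.0782


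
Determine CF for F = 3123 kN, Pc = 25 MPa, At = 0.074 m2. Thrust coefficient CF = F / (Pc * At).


CF = 3123000 / (25e6 * 0.074) = 1.69

1.69


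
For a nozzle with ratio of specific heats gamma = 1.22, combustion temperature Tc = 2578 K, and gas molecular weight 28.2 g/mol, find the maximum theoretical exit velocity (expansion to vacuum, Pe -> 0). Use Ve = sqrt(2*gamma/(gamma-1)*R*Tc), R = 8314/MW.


R = 8314 / 28.2 = 294.82 J/(kg.K)
Ve = sqrt(2 * 1.22 / (1.22 - 1) * 294.82 * 2578) = 2903 m/s

2903 m/s


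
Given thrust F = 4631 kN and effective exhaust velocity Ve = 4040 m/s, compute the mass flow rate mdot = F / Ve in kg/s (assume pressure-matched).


mdot = F / Ve = 4631000 / 4040 = 1146.3 kg/s

1146.3 kg/s


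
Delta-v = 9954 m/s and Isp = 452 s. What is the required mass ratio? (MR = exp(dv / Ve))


Ve = 452 * 9.81 = 4434.12 m/s
MR = exp(9954 / 4434.12) = 9.439

9.439


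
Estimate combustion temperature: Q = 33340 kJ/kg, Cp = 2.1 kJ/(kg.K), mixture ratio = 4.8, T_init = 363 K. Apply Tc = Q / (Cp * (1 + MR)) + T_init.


Tc = 33340 / (2.1 * (1 + 4.8)) + 363 = 3100 K

3100 K


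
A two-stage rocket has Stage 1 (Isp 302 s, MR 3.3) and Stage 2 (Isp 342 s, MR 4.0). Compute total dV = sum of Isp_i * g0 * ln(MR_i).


dV1 = 302 * 9.81 * ln(3.3) = 3537.1 m/s
dV2 = 342 * 9.81 * ln(4.0) = 4651.0 m/s
Total dV = 3537.1 + 4651.0 = 8188.1 m/s ~ 8188 m/s

8188 m/s


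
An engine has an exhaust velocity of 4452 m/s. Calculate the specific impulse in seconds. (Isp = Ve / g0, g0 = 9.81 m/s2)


Isp = Ve / g0 = 4452 / 9.81 = 453.8 s

453.8 s


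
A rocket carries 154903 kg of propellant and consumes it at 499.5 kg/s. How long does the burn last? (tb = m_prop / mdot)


tb = 154903 / 499.5 = 310.1 s

310.1 s


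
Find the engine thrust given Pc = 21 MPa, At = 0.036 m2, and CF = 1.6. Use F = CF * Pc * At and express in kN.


F = 1.6 * 21e6 * 0.036 = 1.2096e+06 N = 1209.6 kN

1209.6 kN


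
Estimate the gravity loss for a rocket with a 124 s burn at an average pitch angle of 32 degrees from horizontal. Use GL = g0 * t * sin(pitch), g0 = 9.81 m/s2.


GL = 9.81 * 124 * sin(32 deg) = 645 m/s

645 m/s


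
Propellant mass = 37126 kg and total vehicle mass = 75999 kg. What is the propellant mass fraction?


PMF = 37126 / 75999 = 0.489

0.489


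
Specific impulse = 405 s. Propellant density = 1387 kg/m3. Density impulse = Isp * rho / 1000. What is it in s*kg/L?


rho*Isp = 405 * 1387 / 1000 = 562 s*kg/L

562 s*kg/L


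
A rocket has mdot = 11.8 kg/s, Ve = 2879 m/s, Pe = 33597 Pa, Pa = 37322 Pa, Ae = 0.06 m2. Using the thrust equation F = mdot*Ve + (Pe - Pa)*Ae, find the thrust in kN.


F = 11.8 * 2879 + (33597 - 37322) * 0.06 = 33749.0 N = 33.7 kN

33.7 kN


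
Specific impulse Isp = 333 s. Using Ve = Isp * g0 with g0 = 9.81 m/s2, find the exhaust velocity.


Ve = Isp * g0 = 333 * 9.81 = 3266.7 m/s

3266.7 m/s


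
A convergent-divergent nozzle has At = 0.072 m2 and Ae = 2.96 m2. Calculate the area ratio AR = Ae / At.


AR = 2.96 / 0.072 = 41.1

41.1


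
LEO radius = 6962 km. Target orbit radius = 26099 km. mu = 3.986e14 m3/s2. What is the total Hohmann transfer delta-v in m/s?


V1 = sqrt(mu/r1) = 7566.62 m/s
dV1 = V1*(sqrt(2*r2/(r1+r2)) - 1) = 1940.98 m/s
V2 = sqrt(mu/r2) = 3908.02 m/s
dV2 = V2*(1 - sqrt(2*r1/(r1+r2))) = 1371.84 m/s
Total dV = 3313 m/s

3313 m/s


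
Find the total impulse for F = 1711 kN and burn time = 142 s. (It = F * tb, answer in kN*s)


It = 1711 * 142 = 242962 kN*s

242962 kN*s


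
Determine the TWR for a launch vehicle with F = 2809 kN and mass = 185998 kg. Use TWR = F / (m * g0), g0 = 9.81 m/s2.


TWR = 2809000 / (185998 * 9.81) = 1.54

1.54


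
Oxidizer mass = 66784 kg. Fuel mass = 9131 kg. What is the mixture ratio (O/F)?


MR = 66784 / 9131 = 7.31

7.31


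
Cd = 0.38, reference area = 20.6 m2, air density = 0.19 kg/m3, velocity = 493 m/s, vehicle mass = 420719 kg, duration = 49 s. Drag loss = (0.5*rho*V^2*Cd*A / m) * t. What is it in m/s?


D = 0.5 * 0.19 * 493^2 * 0.38 * 20.6 = 180745.82 N
a = 180745.82 / 420719 = 0.4296 m/s2
dV = 0.4296 * 49 = 21.1 m/s

21.1 m/s


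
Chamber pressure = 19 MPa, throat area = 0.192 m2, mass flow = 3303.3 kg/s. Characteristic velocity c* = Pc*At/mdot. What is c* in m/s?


c* = 19e6 * 0.192 / 3303.3 = 1104 m/s

1104 m/s


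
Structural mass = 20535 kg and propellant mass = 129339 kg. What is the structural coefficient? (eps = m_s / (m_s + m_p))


eps = 20535 / (20535 + 129339) = 0.137

0.137


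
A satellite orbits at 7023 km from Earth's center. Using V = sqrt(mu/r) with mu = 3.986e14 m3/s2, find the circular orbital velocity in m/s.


V = sqrt(3.986e14 / 7023000) = 7534 m/s

7534 m/s


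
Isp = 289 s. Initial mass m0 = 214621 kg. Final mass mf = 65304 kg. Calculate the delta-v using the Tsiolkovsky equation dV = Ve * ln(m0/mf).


Ve = 289 * 9.81 = 2835.09 m/s
dV = 2835.09 * ln(214621/65304) = 3373 m/s

3373 m/s


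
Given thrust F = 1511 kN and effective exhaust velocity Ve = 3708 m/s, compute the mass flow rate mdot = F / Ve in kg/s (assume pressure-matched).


mdot = F / Ve = 1511000 / 3708 = 407.5 kg/s

407.5 kg/s


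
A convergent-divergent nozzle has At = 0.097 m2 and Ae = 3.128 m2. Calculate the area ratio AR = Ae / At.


AR = 3.128 / 0.097 = 32.2

32.2


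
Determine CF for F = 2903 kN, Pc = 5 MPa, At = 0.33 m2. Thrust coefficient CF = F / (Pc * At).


CF = 2903000 / (5e6 * 0.33) = 1.76

1.76


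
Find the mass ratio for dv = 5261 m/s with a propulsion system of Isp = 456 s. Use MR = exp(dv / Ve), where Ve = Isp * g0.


Ve = 456 * 9.81 = 4473.36 m/s
MR = exp(5261 / 4473.36) = 3.242

3.242


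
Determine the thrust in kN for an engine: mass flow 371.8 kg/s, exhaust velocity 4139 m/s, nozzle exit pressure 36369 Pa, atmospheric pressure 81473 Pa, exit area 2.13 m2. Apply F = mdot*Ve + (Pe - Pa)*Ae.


F = 371.8 * 4139 + (36369 - 81473) * 2.13 = 1.4428e+06 N = 1442.8 kN

1442.8 kN


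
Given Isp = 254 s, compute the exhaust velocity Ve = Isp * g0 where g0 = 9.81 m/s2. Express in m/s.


Ve = Isp * g0 = 254 * 9.81 = 2491.7 m/s

2491.7 m/s


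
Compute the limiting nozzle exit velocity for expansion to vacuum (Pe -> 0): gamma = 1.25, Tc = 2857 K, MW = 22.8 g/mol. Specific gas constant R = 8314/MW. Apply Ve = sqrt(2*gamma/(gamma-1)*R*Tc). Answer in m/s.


R = 8314 / 22.8 = 364.65 J/(kg.K)
Ve = sqrt(2 * 1.25 / (1.25 - 1) * 364.65 * 2857) = 3228 m/s

3228 m/s


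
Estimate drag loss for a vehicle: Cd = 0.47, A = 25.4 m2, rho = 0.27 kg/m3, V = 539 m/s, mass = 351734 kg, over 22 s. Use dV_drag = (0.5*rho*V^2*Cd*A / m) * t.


D = 0.5 * 0.27 * 539^2 * 0.47 * 25.4 = 468212.36 N
a = 468212.36 / 351734 = 1.3312 m/s2
dV = 1.3312 * 22 = 29.3 m/s

29.3 m/s


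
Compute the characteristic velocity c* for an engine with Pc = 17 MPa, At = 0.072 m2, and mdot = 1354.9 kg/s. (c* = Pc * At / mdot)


c* = 17e6 * 0.072 / 1354.9 = 903 m/s

903 m/s


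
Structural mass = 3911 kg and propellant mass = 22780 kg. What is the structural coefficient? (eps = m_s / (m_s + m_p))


eps = 3911 / (3911 + 22780) = 0.1465

0.1465


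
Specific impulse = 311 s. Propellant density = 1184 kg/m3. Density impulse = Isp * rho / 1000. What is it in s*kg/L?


rho*Isp = 311 * 1184 / 1000 = 368 s*kg/L

368 s*kg/L


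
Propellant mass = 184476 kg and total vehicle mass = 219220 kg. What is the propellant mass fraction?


PMF = 184476 / 219220 = 0.842

0.842


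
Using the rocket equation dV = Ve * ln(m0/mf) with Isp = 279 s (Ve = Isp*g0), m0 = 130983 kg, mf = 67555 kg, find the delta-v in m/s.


Ve = 279 * 9.81 = 2736.99 m/s
dV = 2736.99 * ln(130983/67555) = 1812 m/s

1812 m/s


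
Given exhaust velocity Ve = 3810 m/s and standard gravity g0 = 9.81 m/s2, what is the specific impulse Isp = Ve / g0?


Isp = Ve / g0 = 3810 / 9.81 = 388.4 s

388.4 s


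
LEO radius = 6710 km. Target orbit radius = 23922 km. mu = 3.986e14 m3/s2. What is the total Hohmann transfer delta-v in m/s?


V1 = sqrt(mu/r1) = 7707.39 m/s
dV1 = V1*(sqrt(2*r2/(r1+r2)) - 1) = 1924.99 m/s
V2 = sqrt(mu/r2) = 4081.97 m/s
dV2 = V2*(1 - sqrt(2*r1/(r1+r2))) = 1380.14 m/s
Total dV = 3305 m/s

3305 m/s


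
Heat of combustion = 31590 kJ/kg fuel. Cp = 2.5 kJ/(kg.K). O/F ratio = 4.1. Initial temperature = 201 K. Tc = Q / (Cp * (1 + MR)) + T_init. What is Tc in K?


Tc = 31590 / (2.5 * (1 + 4.1)) + 201 = 2679 K

2679 K


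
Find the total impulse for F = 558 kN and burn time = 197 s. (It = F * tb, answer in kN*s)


It = 558 * 197 = 109926 kN*s

109926 kN*s


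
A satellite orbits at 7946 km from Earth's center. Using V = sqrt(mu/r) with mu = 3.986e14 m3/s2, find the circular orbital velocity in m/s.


V = sqrt(3.986e14 / 7946000) = 7083 m/s

7083 m/s


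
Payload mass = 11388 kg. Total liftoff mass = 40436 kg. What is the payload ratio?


PR = 11388 / 40436 = 0.2816

0.2816


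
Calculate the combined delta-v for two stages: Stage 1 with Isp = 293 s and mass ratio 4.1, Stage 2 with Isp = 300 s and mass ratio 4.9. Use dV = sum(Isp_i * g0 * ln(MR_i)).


dV1 = 293 * 9.81 * ln(4.1) = 4055.6 m/s
dV2 = 300 * 9.81 * ln(4.9) = 4677.1 m/s
Total dV = 4055.6 + 4677.1 = 8732.7 m/s ~ 8733 m/s

8733 m/s


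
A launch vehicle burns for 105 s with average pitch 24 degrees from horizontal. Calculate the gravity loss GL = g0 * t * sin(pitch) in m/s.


GL = 9.81 * 105 * sin(24 deg) = 419 m/s

419 m/s


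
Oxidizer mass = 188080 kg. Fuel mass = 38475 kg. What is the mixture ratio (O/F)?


MR = 188080 / 38475 = 4.89

4.89


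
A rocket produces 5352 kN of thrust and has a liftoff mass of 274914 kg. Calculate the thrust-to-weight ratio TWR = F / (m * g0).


TWR = 5352000 / (274914 * 9.81) = 1.98

1.98


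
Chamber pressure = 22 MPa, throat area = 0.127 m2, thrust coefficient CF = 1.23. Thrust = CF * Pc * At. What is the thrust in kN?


F = 1.23 * 22e6 * 0.127 = 3.4366e+06 N = 3436.6 kN

3436.6 kN


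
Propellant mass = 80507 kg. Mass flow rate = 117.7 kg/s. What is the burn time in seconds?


tb = 80507 / 117.7 = 684.0 s

684.0 s


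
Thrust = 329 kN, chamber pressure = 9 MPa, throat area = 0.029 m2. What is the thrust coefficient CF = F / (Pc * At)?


CF = 329000 / (9e6 * 0.029) = 1.26

1.26


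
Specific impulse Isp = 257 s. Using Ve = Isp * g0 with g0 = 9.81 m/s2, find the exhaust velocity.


Ve = Isp * g0 = 257 * 9.81 = 2521.2 m/s

2521.2 m/s


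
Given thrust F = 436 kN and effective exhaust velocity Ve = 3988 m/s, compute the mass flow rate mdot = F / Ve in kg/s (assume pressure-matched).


mdot = F / Ve = 436000 / 3988 = 109.3 kg/s

109.3 kg/s


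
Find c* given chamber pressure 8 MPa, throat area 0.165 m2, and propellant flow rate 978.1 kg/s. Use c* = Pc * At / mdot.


c* = 8e6 * 0.165 / 978.1 = 1350 m/s

1350 m/s


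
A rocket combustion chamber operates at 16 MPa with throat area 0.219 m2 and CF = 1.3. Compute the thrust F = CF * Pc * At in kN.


F = 1.3 * 16e6 * 0.219 = 4.5552e+06 N = 4555.2 kN

4555.2 kN


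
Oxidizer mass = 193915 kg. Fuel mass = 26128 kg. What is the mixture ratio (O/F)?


MR = 193915 / 26128 = 7.42

7.42


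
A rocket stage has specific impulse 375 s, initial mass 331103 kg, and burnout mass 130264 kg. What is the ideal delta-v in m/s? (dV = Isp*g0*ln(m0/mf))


Ve = 375 * 9.81 = 3678.75 m/s
dV = 3678.75 * ln(331103/130264) = 3432 m/s

3432 m/s
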